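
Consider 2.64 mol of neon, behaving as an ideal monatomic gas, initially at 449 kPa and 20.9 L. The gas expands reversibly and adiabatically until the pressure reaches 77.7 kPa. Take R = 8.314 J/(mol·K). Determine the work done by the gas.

T₁ = P₁V₁/(nR) = 449×20.9/(2.64×8.314) = 428 K.
Adiabatic: T₂/T₁ = (P₂/P₁)^((γ−1)/γ) ⇒ T₂ = 428×(0.173)^0.400 = 212 K; V₂ = 59.9 L.
ΔU = nCvΔT = 2.64×12.5×(212−428) = -7100 J.
Q = 0 for an adiabatic process, so W = −ΔU = 7100 J.

7100 J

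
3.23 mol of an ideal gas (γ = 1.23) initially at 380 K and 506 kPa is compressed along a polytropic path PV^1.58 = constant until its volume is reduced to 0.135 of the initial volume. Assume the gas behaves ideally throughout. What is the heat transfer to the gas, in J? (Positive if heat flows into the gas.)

58800 J

V₁ = nRT₁/P₁ = 3.23×8.314×380/506 = 20.2 L.
Polytropic n=1.58: T₂ = T₁(V₁/V₂)^(n−1) = 380×(7.41)^0.58 = 1210 K; P₂ = P₁(V₁/V₂)^n = 12000 kPa.
W = (P₁V₁−P₂V₂)/(n−1) = (506×20.2−12000×2.72)/0.58 = -38600 J.
ΔU = nCvΔT = 3.23×36.1×(1210−380) = 97400 J.
Q = ΔU + W = 58800 J.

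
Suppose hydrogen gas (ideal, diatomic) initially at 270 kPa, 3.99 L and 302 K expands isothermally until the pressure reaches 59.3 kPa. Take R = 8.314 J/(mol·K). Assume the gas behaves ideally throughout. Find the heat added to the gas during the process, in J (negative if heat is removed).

1630 J

n = P₁V₁/(RT₁) = 270×3.99/(8.314×302) = 0.429 mol.
Isothermal: T stays 302 K; PV = const ⇒ V₂ = 18.2 L, P₂ = 59.3 kPa.
ΔU = 0 (ideal gas, T constant).
W = nRT ln(V₂/V₁) = 0.429×8.314×302×ln(4.55) = 1630 J.
Q = ΔU + W = 1630 J.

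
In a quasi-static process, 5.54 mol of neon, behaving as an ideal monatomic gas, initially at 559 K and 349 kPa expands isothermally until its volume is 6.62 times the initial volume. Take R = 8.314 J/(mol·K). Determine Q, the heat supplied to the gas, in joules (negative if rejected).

V₁ = nRT₁/P₁ = 5.54×8.314×559/349 = 73.8 L.
Isothermal: T stays 559 K; PV = const ⇒ V₂ = 488 L, P₂ = 52.7 kPa.
ΔU = 0 (ideal gas, T constant).
W = nRT ln(V₂/V₁) = 5.54×8.314×559×ln(6.62) = 48700 J.
Q = ΔU + W = 48700 J.

48700 J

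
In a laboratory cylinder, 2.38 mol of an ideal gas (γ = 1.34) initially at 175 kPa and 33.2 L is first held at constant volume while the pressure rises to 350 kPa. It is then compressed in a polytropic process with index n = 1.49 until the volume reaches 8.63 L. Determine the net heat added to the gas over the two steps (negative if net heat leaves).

26900 J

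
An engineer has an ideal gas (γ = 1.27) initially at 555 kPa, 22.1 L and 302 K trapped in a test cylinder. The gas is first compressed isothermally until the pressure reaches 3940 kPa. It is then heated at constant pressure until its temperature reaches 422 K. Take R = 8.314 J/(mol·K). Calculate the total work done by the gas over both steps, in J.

-19200 J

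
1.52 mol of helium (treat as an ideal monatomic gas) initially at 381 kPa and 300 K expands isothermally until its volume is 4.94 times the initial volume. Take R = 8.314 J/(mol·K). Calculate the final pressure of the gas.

V₁ = nRT₁/P₁ = 1.52×8.314×300/381 = 9.95 L.
Isothermal: T stays 300 K; PV = const ⇒ V₂ = 49.2 L, P₂ = 77.1 kPa.

77.1 kPa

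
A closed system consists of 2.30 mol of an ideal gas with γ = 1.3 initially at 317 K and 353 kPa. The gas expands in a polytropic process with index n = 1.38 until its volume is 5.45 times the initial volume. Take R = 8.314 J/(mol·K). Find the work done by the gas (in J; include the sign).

7580 J

V₁ = nRT₁/P₁ = 2.30×8.314×317/353 = 17.2 L.
Polytropic n=1.38: T₂ = T₁(V₁/V₂)^(n−1) = 317×(0.183)^0.38 = 166 K; P₂ = P₁(V₁/V₂)^n = 34.0 kPa.
W = (P₁V₁−P₂V₂)/(n−1) = (353×17.2−34.0×93.6)/0.38 = 7580 J.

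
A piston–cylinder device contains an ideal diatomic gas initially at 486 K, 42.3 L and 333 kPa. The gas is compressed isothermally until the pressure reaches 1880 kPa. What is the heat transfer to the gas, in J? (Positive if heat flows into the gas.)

-24400 J

n = P₁V₁/(RT₁) = 333×42.3/(8.314×486) = 3.49 mol.
Isothermal: T stays 486 K; PV = const ⇒ V₂ = 7.49 L, P₂ = 1880 kPa.
ΔU = 0 (ideal gas, T constant).
W = nRT ln(V₂/V₁) = 3.49×8.314×486×ln(0.177) = -24400 J.
Q = ΔU + W = -24400 J.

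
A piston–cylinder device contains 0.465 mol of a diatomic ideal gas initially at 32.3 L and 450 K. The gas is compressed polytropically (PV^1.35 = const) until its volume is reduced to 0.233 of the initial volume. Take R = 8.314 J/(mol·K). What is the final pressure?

385 kPa

P₁ = nRT₁/V₁ = 0.465×8.314×450/32.3 = 53.9 kPa.
Polytropic n=1.35: T₂ = T₁(V₁/V₂)^(n−1) = 450×(4.29)^0.35 = 749 K; P₂ = P₁(V₁/V₂)^n = 385 kPa.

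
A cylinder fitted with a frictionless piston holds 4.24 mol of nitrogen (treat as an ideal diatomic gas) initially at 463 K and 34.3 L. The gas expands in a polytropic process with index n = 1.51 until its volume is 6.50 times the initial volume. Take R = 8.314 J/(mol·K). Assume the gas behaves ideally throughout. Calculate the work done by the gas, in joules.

P₁ = nRT₁/V₁ = 4.24×8.314×463/34.3 = 476 kPa.
Polytropic n=1.51: T₂ = T₁(V₁/V₂)^(n−1) = 463×(0.154)^0.51 = 178 K; P₂ = P₁(V₁/V₂)^n = 28.2 kPa.
W = (P₁V₁−P₂V₂)/(n−1) = (476×34.3−28.2×223)/0.51 = 19700 J.

19700 J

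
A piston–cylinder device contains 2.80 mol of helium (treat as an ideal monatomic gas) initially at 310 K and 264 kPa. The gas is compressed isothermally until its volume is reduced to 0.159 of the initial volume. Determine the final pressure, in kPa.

1660 kPa

V₁ = nRT₁/P₁ = 2.80×8.314×310/264 = 27.3 L.
Isothermal: T stays 310 K; PV = const ⇒ V₂ = 4.35 L, P₂ = 1660 kPa.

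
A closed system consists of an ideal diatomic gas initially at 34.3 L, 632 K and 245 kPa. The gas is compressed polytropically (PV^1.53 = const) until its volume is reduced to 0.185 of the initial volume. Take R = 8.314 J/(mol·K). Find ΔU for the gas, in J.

n = P₁V₁/(RT₁) = 245×34.3/(8.314×632) = 1.60 mol.
Polytropic n=1.53: T₂ = T₁(V₁/V₂)^(n−1) = 632×(5.41)^0.53 = 1550 K; P₂ = P₁(V₁/V₂)^n = 3240 kPa.
For an ideal gas ΔU = nCvΔT with Cv = (5/2)R = 20.8 J/(mol·K).
ΔU = 1.60×20.8×(1550−632) = 30400 J.

30400 J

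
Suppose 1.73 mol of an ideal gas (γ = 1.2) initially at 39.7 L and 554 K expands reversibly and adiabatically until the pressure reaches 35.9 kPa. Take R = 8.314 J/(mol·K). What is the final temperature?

P₁ = nRT₁/V₁ = 1.73×8.314×554/39.7 = 201 kPa.
Adiabatic: T₂/T₁ = (P₂/P₁)^((γ−1)/γ) ⇒ T₂ = 554×(0.179)^0.167 = 416 K; V₂ = 167 L.

416 K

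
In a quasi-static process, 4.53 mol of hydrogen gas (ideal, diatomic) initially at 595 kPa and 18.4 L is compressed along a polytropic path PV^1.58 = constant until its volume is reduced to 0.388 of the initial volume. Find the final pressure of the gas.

T₁ = P₁V₁/(nR) = 595×18.4/(4.53×8.314) = 291 K.
Polytropic n=1.58: T₂ = T₁(V₁/V₂)^(n−1) = 291×(2.58)^0.58 = 503 K; P₂ = P₁(V₁/V₂)^n = 2660 kPa.

2660 kPa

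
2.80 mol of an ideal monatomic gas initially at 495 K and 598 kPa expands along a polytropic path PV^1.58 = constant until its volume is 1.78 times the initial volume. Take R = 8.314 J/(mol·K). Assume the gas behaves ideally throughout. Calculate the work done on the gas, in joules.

-5650 J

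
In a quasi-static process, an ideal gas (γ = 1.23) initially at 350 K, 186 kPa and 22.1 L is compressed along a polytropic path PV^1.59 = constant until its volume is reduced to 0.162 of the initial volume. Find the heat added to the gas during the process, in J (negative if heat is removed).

21000 J

n = P₁V₁/(RT₁) = 186×22.1/(8.314×350) = 1.41 mol.
Polytropic n=1.59: T₂ = T₁(V₁/V₂)^(n−1) = 350×(6.17)^0.59 = 1020 K; P₂ = P₁(V₁/V₂)^n = 3360 kPa.
W = (P₁V₁−P₂V₂)/(n−1) = (186×22.1−3360×3.58)/0.59 = -13400 J.
ΔU = nCvΔT = 1.41×36.1×(1020−350) = 34400 J.
Q = ΔU + W = 21000 J.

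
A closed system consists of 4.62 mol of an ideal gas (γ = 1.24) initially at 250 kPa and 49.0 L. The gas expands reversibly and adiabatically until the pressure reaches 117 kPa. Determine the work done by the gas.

6980 J

T₁ = P₁V₁/(nR) = 250×49.0/(4.62×8.314) = 319 K.
Adiabatic: T₂/T₁ = (P₂/P₁)^((γ−1)/γ) ⇒ T₂ = 319×(0.468)^0.194 = 275 K; V₂ = 90.4 L.
ΔU = nCvΔT = 4.62×34.6×(275−319) = -6980 J.
Q = 0 for an adiabatic process, so W = −ΔU = 6980 J.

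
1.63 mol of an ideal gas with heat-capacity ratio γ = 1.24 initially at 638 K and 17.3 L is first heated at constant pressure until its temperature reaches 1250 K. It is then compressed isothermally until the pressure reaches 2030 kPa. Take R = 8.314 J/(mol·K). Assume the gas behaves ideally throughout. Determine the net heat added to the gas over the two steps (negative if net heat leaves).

19100 J

P₁ = nRT₁/V₁ = 1.63×8.314×638/17.3 = 500 kPa.
Step 1 — Isobaric: P stays 500 kPa; V/T = const ⇒ T₂ = 1250 K, V₂ = 33.9 L.
W = PΔV = 500×(33.9−17.3) kPa·L = 8290 J.
ΔU = nCvΔT = 1.63×34.6×(1250−638) = 34600 J.
Q = ΔU + W = nCpΔT = 42900 J.
State after step 1: P = 500 kPa, V = 33.9 L, T = 1250 K.
Step 2 — Isothermal: T stays 1250 K; PV = const ⇒ V₂ = 8.34 L, P₂ = 2030 kPa.
ΔU = 0 (ideal gas, T constant).
W = nRT ln(V₂/V₁) = 1.63×8.314×1250×ln(0.246) = -23700 J.
Q = ΔU + W = -23700 J.
Net over both steps: W = -15400 J, Q = 19100 J, ΔU = 34600 J.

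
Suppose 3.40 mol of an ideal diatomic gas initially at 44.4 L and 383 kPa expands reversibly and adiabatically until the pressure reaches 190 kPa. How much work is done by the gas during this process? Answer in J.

7720 J

T₁ = P₁V₁/(nR) = 383×44.4/(3.40×8.314) = 602 K.
Adiabatic: T₂/T₁ = (P₂/P₁)^((γ−1)/γ) ⇒ T₂ = 602×(0.496)^0.286 = 492 K; V₂ = 73.3 L.
ΔU = nCvΔT = 3.40×20.8×(492−602) = -7720 J.
Q = 0 for an adiabatic process, so W = −ΔU = 7720 J.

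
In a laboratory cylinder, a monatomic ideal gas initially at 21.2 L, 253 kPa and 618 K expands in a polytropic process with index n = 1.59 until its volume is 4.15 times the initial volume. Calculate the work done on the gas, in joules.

n = P₁V₁/(RT₁) = 253×21.2/(8.314×618) = 1.04 mol.
Polytropic n=1.59: T₂ = T₁(V₁/V₂)^(n−1) = 618×(0.241)^0.59 = 267 K; P₂ = P₁(V₁/V₂)^n = 26.3 kPa.
W = (P₁V₁−P₂V₂)/(n−1) = (253×21.2−26.3×88.0)/0.59 = 5160 J.
Work done on the gas = −W_by = -5160 J.

-5160 J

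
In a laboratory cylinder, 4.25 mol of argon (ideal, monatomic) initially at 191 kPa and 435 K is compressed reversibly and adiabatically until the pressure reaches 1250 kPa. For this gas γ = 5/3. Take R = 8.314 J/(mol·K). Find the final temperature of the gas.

V₁ = nRT₁/P₁ = 4.25×8.314×435/191 = 80.5 L.
Adiabatic: T₂/T₁ = (P₂/P₁)^((γ−1)/γ) ⇒ T₂ = 435×(6.54)^0.400 = 922 K; V₂ = 26.1 L.

922 K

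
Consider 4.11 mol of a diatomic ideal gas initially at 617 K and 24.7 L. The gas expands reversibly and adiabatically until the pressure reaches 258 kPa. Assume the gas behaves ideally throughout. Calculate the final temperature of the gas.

438 K

P₁ = nRT₁/V₁ = 4.11×8.314×617/24.7 = 854 kPa.
Adiabatic: T₂/T₁ = (P₂/P₁)^((γ−1)/γ) ⇒ T₂ = 617×(0.302)^0.286 = 438 K; V₂ = 58.1 L.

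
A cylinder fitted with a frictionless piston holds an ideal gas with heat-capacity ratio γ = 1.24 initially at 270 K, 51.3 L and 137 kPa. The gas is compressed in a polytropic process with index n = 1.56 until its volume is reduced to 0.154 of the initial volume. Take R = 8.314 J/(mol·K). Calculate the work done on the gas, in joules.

23200 J

n = P₁V₁/(RT₁) = 137×51.3/(8.314×270) = 3.13 mol.
Polytropic n=1.56: T₂ = T₁(V₁/V₂)^(n−1) = 270×(6.49)^0.56 = 770 K; P₂ = P₁(V₁/V₂)^n = 2540 kPa.
W = (P₁V₁−P₂V₂)/(n−1) = (137×51.3−2540×7.90)/0.56 = -23200 J.
Work done on the gas = −W_by = 23200 J.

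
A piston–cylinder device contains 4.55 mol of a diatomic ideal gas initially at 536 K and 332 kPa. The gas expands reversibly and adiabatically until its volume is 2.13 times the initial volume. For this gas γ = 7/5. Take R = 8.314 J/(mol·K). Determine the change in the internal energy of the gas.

V₁ = nRT₁/P₁ = 4.55×8.314×536/332 = 61.1 L.
Adiabatic: TV^(γ−1) = const ⇒ T₂ = 536×(0.469)^0.400 = 396 K; PV^γ = const ⇒ P₂ = 115 kPa.
For an ideal gas ΔU = nCvΔT with Cv = (5/2)R = 20.8 J/(mol·K).
ΔU = 4.55×20.8×(396−536) = -13200 J.

-13200 J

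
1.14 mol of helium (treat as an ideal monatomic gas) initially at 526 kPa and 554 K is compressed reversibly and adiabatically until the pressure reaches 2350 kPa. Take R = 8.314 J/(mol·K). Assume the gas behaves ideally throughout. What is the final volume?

V₁ = nRT₁/P₁ = 1.14×8.314×554/526 = 9.98 L.
Adiabatic: T₂/T₁ = (P₂/P₁)^((γ−1)/γ) ⇒ T₂ = 554×(4.47)^0.400 = 1010 K; V₂ = 4.07 L.

4.07 L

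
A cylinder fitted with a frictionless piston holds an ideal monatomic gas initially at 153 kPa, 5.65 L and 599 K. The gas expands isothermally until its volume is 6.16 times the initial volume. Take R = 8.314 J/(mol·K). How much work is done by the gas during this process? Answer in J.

1570 J

n = P₁V₁/(RT₁) = 153×5.65/(8.314×599) = 0.174 mol.
Isothermal: T stays 599 K; PV = const ⇒ V₂ = 34.8 L, P₂ = 24.8 kPa.
W = nRT ln(V₂/V₁) = 0.174×8.314×599×ln(6.16) = 1570 J.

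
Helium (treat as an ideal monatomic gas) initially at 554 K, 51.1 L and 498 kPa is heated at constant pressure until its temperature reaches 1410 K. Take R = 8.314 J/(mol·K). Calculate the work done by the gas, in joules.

39300 J

n = P₁V₁/(RT₁) = 498×51.1/(8.314×554) = 5.52 mol.
Isobaric: P stays 498 kPa; V/T = const ⇒ T₂ = 1410 K, V₂ = 130 L.
W = PΔV = 498×(130−51.1) kPa·L = 39300 J.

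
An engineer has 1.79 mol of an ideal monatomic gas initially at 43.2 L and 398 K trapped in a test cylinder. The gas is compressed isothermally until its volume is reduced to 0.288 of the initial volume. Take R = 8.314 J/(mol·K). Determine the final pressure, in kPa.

476 kPa

P₁ = nRT₁/V₁ = 1.79×8.314×398/43.2 = 137 kPa.
Isothermal: T stays 398 K; PV = const ⇒ V₂ = 12.4 L, P₂ = 476 kPa.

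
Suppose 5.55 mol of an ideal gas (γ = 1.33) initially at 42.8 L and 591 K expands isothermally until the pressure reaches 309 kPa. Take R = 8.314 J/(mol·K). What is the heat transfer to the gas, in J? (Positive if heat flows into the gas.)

19700 J

P₁ = nRT₁/V₁ = 5.55×8.314×591/42.8 = 637 kPa.
Isothermal: T stays 591 K; PV = const ⇒ V₂ = 88.3 L, P₂ = 309 kPa.
ΔU = 0 (ideal gas, T constant).
W = nRT ln(V₂/V₁) = 5.55×8.314×591×ln(2.06) = 19700 J.
Q = ΔU + W = 19700 J.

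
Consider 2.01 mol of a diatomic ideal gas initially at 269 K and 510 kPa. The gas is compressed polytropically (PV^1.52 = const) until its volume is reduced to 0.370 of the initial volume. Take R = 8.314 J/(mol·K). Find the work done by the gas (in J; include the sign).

V₁ = nRT₁/P₁ = 2.01×8.314×269/510 = 8.81 L.
Polytropic n=1.52: T₂ = T₁(V₁/V₂)^(n−1) = 269×(2.70)^0.52 = 451 K; P₂ = P₁(V₁/V₂)^n = 2310 kPa.
W = (P₁V₁−P₂V₂)/(n−1) = (510×8.81−2310×3.26)/0.52 = -5850 J.

-5850 J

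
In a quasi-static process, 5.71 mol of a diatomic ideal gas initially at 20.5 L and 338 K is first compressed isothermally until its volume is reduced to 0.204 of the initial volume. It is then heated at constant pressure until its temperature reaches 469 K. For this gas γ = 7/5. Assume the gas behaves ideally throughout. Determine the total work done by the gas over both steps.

P₁ = nRT₁/V₁ = 5.71×8.314×338/20.5 = 783 kPa.
Step 1 — Isothermal: T stays 338 K; PV = const ⇒ V₂ = 4.18 L, P₂ = 3840 kPa.
ΔU = 0 (ideal gas, T constant).
W = nRT ln(V₂/V₁) = 5.71×8.314×338×ln(0.204) = -25500 J.
Q = ΔU + W = -25500 J.
State after step 1: P = 3840 kPa, V = 4.18 L, T = 338 K.
Step 2 — Isobaric: P stays 3840 kPa; V/T = const ⇒ T₂ = 469 K, V₂ = 5.80 L.
W = PΔV = 3840×(5.80−4.18) kPa·L = 6220 J.
ΔU = nCvΔT = 5.71×20.8×(469−338) = 15500 J.
Q = ΔU + W = nCpΔT = 21800 J.
Net over both steps: W = -19300 J, Q = -3740 J, ΔU = 15500 J.

-19300 J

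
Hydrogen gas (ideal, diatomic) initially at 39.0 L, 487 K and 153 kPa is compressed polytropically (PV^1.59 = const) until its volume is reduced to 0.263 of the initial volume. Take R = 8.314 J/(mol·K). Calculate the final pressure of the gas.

1280 kPa

Polytropic n=1.59: T₂ = T₁(V₁/V₂)^(n−1) = 487×(3.80)^0.59 = 1070 K; P₂ = P₁(V₁/V₂)^n = 1280 kPa.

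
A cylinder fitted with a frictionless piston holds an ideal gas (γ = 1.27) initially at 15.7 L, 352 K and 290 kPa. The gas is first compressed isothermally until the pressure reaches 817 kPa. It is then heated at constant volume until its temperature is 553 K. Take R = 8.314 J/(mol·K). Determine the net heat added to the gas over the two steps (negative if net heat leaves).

n = P₁V₁/(RT₁) = 290×15.7/(8.314×352) = 1.56 mol.
Step 1 — Isothermal: T stays 352 K; PV = const ⇒ V₂ = 5.57 L, P₂ = 817 kPa.
ΔU = 0 (ideal gas, T constant).
W = nRT ln(V₂/V₁) = 1.56×8.314×352×ln(0.355) = -4720 J.
Q = ΔU + W = -4720 J.
State after step 1: P = 817 kPa, V = 5.57 L, T = 352 K.
Step 2 — Isochoric: V stays 5.57 L; P/T = const ⇒ T₂ = 553 K, P₂ = 1280 kPa.
W = 0 (no volume change).
ΔU = nCvΔT = 1.56×30.8×(553−352) = 9630 J.
Q = ΔU = 9630 J.
Net over both steps: W = -4720 J, Q = 4910 J, ΔU = 9630 J.

4910 J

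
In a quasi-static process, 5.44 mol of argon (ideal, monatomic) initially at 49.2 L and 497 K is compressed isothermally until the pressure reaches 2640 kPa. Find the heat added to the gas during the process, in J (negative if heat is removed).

-39400 J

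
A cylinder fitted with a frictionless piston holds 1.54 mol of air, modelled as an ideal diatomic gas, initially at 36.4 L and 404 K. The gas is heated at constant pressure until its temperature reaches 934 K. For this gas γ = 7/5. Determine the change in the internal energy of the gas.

17000 J

P₁ = nRT₁/V₁ = 1.54×8.314×404/36.4 = 142 kPa.
Isobaric: P stays 142 kPa; V/T = const ⇒ T₂ = 934 K, V₂ = 84.2 L.
For an ideal gas ΔU = nCvΔT with Cv = (5/2)R = 20.8 J/(mol·K).
ΔU = 1.54×20.8×(934−404) = 17000 J.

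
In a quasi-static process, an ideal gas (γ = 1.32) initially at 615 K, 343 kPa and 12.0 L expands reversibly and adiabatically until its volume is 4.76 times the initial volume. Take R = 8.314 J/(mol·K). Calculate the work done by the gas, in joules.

n = P₁V₁/(RT₁) = 343×12.0/(8.314×615) = 0.805 mol.
Adiabatic: TV^(γ−1) = const ⇒ T₂ = 615×(0.210)^0.320 = 373 K; PV^γ = const ⇒ P₂ = 43.7 kPa.
ΔU = nCvΔT = 0.805×26.0×(373−615) = -5060 J.
Q = 0 for an adiabatic process, so W = −ΔU = 5060 J.

5060 J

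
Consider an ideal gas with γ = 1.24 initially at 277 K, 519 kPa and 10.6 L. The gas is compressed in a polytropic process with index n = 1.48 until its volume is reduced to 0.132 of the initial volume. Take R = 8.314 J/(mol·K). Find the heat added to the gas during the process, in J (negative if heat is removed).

n = P₁V₁/(RT₁) = 519×10.6/(8.314×277) = 2.39 mol.
Polytropic n=1.48: T₂ = T₁(V₁/V₂)^(n−1) = 277×(7.58)^0.48 = 732 K; P₂ = P₁(V₁/V₂)^n = 10400 kPa.
W = (P₁V₁−P₂V₂)/(n−1) = (519×10.6−10400×1.40)/0.48 = -18800 J.
ΔU = nCvΔT = 2.39×34.6×(732−277) = 37700 J.
Q = ΔU + W = 18800 J.

18800 J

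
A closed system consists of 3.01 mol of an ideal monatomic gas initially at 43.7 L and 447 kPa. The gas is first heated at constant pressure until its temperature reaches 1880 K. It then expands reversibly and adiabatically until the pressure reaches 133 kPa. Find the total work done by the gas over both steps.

54600 J

T₁ = P₁V₁/(nR) = 447×43.7/(3.01×8.314) = 781 K.
Step 1 — Isobaric: P stays 447 kPa; V/T = const ⇒ T₂ = 1880 K, V₂ = 105 L.
W = PΔV = 447×(105−43.7) kPa·L = 27500 J.
ΔU = nCvΔT = 3.01×12.5×(1880−781) = 41300 J.
Q = ΔU + W = nCpΔT = 68800 J.
State after step 1: P = 447 kPa, V = 105 L, T = 1880 K.
Step 2 — Adiabatic: T₂/T₁ = (P₂/P₁)^((γ−1)/γ) ⇒ T₂ = 1880×(0.298)^0.400 = 1160 K; V₂ = 218 L.
ΔU = nCvΔT = 3.01×12.5×(1160−1880) = -27100 J.
Q = 0 for an adiabatic process, so W = −ΔU = 27100 J.
Net over both steps: W = 54600 J, Q = 68800 J, ΔU = 14200 J.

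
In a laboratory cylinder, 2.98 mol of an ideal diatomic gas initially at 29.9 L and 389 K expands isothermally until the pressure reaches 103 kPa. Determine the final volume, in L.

93.6 L

P₁ = nRT₁/V₁ = 2.98×8.314×389/29.9 = 322 kPa.
Isothermal: T stays 389 K; PV = const ⇒ V₂ = 93.6 L, P₂ = 103 kPa.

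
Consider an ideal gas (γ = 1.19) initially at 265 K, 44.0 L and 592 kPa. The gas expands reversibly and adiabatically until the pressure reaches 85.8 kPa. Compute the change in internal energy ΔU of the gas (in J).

-36400 J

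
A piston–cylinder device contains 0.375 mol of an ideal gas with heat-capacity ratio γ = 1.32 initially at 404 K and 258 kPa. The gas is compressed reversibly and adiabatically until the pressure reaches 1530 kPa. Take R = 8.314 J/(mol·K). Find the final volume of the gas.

V₁ = nRT₁/P₁ = 0.375×8.314×404/258 = 4.88 L.
Adiabatic: T₂/T₁ = (P₂/P₁)^((γ−1)/γ) ⇒ T₂ = 404×(5.93)^0.242 = 622 K; V₂ = 1.27 L.

1.27 L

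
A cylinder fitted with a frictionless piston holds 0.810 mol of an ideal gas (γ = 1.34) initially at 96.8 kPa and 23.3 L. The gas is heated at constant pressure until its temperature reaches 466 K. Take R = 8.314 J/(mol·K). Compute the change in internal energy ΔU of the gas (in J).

T₁ = P₁V₁/(nR) = 96.8×23.3/(0.810×8.314) = 335 K.
Isobaric: P stays 96.8 kPa; V/T = const ⇒ T₂ = 466 K, V₂ = 32.4 L.
For an ideal gas ΔU = nCvΔT with Cv = R/(γ−1) = 24.5 J/(mol·K).
ΔU = 0.810×24.5×(466−335) = 2600 J.

2600 J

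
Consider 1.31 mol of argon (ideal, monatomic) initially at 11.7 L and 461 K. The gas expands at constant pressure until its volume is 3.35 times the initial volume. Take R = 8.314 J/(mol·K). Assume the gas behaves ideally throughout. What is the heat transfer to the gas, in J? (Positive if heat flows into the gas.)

29500 J

P₁ = nRT₁/V₁ = 1.31×8.314×461/11.7 = 429 kPa.
Isobaric: P stays 429 kPa; V/T = const ⇒ T₂ = 1540 K, V₂ = 39.2 L.
W = PΔV = 429×(39.2−11.7) kPa·L = 11800 J.
ΔU = nCvΔT = 1.31×12.5×(1540−461) = 17700 J.
Q = ΔU + W = nCpΔT = 29500 J.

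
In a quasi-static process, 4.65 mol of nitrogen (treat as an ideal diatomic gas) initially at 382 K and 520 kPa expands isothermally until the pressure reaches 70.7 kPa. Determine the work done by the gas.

29500 J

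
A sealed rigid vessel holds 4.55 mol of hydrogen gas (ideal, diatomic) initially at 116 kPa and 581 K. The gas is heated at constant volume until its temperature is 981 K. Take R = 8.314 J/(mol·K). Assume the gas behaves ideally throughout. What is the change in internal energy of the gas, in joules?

37800 J

V₁ = nRT₁/P₁ = 4.55×8.314×581/116 = 189 L.
Isochoric: V stays 189 L; P/T = const ⇒ T₂ = 981 K, P₂ = 196 kPa.
For an ideal gas ΔU = nCvΔT with Cv = (5/2)R = 20.8 J/(mol·K).
ΔU = 4.55×20.8×(981−581) = 37800 J.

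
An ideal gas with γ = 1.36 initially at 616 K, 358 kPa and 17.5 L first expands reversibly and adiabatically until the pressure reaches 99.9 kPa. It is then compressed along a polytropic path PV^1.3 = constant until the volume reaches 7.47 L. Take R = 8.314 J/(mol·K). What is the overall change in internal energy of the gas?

n = P₁V₁/(RT₁) = 358×17.5/(8.314×616) = 1.22 mol.
Step 1 — Adiabatic: T₂/T₁ = (P₂/P₁)^((γ−1)/γ) ⇒ T₂ = 616×(0.279)^0.265 = 439 K; V₂ = 44.7 L.
ΔU = nCvΔT = 1.22×23.1×(439−616) = -4990 J.
Q = 0 for an adiabatic process, so W = −ΔU = 4990 J.
State after step 1: P = 99.9 kPa, V = 44.7 L, T = 439 K.
Step 2 — Polytropic n=1.3: T₂ = T₁(V₁/V₂)^(n−1) = 439×(5.99)^0.30 = 752 K; P₂ = P₁(V₁/V₂)^n = 1020 kPa.
W = (P₁V₁−P₂V₂)/(n−1) = (99.9×44.7−1020×7.47)/0.30 = -10600 J.
ΔU = nCvΔT = 1.22×23.1×(752−439) = 8820 J.
Q = ΔU + W = -1760 J.
Net over both steps: W = -5600 J, Q = -1760 J, ΔU = 3830 J.

3830 J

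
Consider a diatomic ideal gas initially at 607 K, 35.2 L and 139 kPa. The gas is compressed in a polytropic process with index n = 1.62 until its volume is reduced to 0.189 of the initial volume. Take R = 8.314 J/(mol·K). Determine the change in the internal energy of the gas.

n = P₁V₁/(RT₁) = 139×35.2/(8.314×607) = 0.970 mol.
Polytropic n=1.62: T₂ = T₁(V₁/V₂)^(n−1) = 607×(5.29)^0.62 = 1710 K; P₂ = P₁(V₁/V₂)^n = 2070 kPa.
For an ideal gas ΔU = nCvΔT with Cv = (5/2)R = 20.8 J/(mol·K).
ΔU = 0.970×20.8×(1710−607) = 22100 J.

22100 J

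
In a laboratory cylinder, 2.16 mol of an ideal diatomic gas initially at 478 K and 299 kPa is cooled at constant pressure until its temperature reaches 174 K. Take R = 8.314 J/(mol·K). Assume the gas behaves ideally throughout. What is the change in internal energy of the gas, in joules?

-13600 J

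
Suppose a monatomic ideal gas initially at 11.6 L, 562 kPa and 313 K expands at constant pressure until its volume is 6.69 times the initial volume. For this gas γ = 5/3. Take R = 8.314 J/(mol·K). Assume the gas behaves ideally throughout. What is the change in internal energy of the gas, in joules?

n = P₁V₁/(RT₁) = 562×11.6/(8.314×313) = 2.51 mol.
Isobaric: P stays 562 kPa; V/T = const ⇒ T₂ = 2090 K, V₂ = 77.6 L.
For an ideal gas ΔU = nCvΔT with Cv = (3/2)R = 12.5 J/(mol·K).
ΔU = 2.51×12.5×(2090−313) = 55600 J.

55600 J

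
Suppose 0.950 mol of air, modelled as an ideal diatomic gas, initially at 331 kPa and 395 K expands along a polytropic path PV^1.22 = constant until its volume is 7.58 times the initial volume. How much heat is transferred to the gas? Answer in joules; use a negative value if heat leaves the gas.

2290 J

V₁ = nRT₁/P₁ = 0.950×8.314×395/331 = 9.43 L.
Polytropic n=1.22: T₂ = T₁(V₁/V₂)^(n−1) = 395×(0.132)^0.22 = 253 K; P₂ = P₁(V₁/V₂)^n = 28.0 kPa.
W = (P₁V₁−P₂V₂)/(n−1) = (331×9.43−28.0×71.4)/0.22 = 5100 J.
ΔU = nCvΔT = 0.950×20.8×(253−395) = -2800 J.
Q = ΔU + W = 2290 J.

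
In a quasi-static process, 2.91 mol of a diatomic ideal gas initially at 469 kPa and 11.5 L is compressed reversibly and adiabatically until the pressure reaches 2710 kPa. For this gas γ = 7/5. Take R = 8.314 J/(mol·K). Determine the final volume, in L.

T₁ = P₁V₁/(nR) = 469×11.5/(2.91×8.314) = 223 K.
Adiabatic: T₂/T₁ = (P₂/P₁)^((γ−1)/γ) ⇒ T₂ = 223×(5.78)^0.286 = 368 K; V₂ = 3.29 L.

3.29 L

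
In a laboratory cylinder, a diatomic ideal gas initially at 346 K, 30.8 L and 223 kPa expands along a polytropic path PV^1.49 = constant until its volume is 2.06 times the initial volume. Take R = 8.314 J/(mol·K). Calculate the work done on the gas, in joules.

-4180 J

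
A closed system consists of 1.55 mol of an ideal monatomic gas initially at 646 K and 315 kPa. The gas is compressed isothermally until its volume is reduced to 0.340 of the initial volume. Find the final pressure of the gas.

926 kPa

V₁ = nRT₁/P₁ = 1.55×8.314×646/315 = 26.4 L.
Isothermal: T stays 646 K; PV = const ⇒ V₂ = 8.99 L, P₂ = 926 kPa.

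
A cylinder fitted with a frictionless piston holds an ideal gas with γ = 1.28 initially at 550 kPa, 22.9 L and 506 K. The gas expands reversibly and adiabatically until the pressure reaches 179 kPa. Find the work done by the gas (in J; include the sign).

9790 J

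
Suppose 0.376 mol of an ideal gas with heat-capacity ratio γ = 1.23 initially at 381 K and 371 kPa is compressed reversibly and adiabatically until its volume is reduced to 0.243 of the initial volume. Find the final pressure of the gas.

2110 kPa

V₁ = nRT₁/P₁ = 0.376×8.314×381/371 = 3.21 L.
Adiabatic: TV^(γ−1) = const ⇒ T₂ = 381×(4.12)^0.230 = 528 K; PV^γ = const ⇒ P₂ = 2110 kPa.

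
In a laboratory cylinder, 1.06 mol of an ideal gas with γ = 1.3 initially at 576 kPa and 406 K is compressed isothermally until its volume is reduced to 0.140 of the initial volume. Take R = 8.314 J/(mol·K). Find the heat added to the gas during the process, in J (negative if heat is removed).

V₁ = nRT₁/P₁ = 1.06×8.314×406/576 = 6.21 L.
Isothermal: T stays 406 K; PV = const ⇒ V₂ = 0.870 L, P₂ = 4110 kPa.
ΔU = 0 (ideal gas, T constant).
W = nRT ln(V₂/V₁) = 1.06×8.314×406×ln(0.140) = -7030 J.
Q = ΔU + W = -7030 J.

-7030 J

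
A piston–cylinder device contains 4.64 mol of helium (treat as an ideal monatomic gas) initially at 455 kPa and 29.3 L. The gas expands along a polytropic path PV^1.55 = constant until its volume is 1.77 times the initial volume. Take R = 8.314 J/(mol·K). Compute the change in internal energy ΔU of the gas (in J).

-5390 J

T₁ = P₁V₁/(nR) = 455×29.3/(4.64×8.314) = 346 K.
Polytropic n=1.55: T₂ = T₁(V₁/V₂)^(n−1) = 346×(0.565)^0.55 = 252 K; P₂ = P₁(V₁/V₂)^n = 188 kPa.
For an ideal gas ΔU = nCvΔT with Cv = (3/2)R = 12.5 J/(mol·K).
ΔU = 4.64×12.5×(252−346) = -5390 J.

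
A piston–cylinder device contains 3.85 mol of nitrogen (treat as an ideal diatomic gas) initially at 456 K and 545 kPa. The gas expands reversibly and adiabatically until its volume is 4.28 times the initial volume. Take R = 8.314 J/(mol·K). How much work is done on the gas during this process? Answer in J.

V₁ = nRT₁/P₁ = 3.85×8.314×456/545 = 26.8 L.
Adiabatic: TV^(γ−1) = const ⇒ T₂ = 456×(0.234)^0.400 = 255 K; PV^γ = const ⇒ P₂ = 71.2 kPa.
ΔU = nCvΔT = 3.85×20.8×(255−456) = -16100 J.
Q = 0 for an adiabatic process, so W = −ΔU = 16100 J.
Work done on the gas = −W_by = -16100 J.

-16100 J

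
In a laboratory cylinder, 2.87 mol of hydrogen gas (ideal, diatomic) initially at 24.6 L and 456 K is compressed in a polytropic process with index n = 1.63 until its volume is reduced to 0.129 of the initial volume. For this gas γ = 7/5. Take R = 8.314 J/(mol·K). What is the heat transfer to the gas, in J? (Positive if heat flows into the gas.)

26200 J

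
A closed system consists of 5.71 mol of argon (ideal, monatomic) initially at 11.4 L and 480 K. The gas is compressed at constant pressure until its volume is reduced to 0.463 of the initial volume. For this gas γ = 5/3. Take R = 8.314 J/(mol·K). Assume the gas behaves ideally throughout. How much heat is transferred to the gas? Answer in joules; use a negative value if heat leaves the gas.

-30600 J

P₁ = nRT₁/V₁ = 5.71×8.314×480/11.4 = 2000 kPa.
Isobaric: P stays 2000 kPa; V/T = const ⇒ T₂ = 222 K, V₂ = 5.28 L.
W = PΔV = 2000×(5.28−11.4) kPa·L = -12200 J.
ΔU = nCvΔT = 5.71×12.5×(222−480) = -18400 J.
Q = ΔU + W = nCpΔT = -30600 J.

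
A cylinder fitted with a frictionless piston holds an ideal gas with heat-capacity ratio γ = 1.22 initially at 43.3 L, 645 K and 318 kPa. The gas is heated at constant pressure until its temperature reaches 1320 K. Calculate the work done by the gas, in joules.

14400 J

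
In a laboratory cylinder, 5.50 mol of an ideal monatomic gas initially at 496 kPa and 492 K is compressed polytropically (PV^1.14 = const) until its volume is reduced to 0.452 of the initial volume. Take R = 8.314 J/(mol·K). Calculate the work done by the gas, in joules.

-18900 J

V₁ = nRT₁/P₁ = 5.50×8.314×492/496 = 45.4 L.
Polytropic n=1.14: T₂ = T₁(V₁/V₂)^(n−1) = 492×(2.21)^0.14 = 550 K; P₂ = P₁(V₁/V₂)^n = 1230 kPa.
W = (P₁V₁−P₂V₂)/(n−1) = (496×45.4−1230×20.5)/0.14 = -18900 J.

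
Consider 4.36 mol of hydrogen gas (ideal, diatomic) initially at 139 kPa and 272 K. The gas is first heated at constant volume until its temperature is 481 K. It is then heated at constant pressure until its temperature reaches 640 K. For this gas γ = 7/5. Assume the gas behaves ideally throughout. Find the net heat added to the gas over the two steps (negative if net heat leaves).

V₁ = nRT₁/P₁ = 4.36×8.314×272/139 = 70.9 L.
Step 1 — Isochoric: V stays 70.9 L; P/T = const ⇒ T₂ = 481 K, P₂ = 246 kPa.
W = 0 (no volume change).
ΔU = nCvΔT = 4.36×20.8×(481−272) = 18900 J.
Q = ΔU = 18900 J.
State after step 1: P = 246 kPa, V = 70.9 L, T = 481 K.
Step 2 — Isobaric: P stays 246 kPa; V/T = const ⇒ T₂ = 640 K, V₂ = 94.4 L.
W = PΔV = 246×(94.4−70.9) kPa·L = 5760 J.
ΔU = nCvΔT = 4.36×20.8×(640−481) = 14400 J.
Q = ΔU + W = nCpΔT = 20200 J.
Net over both steps: W = 5760 J, Q = 39100 J, ΔU = 33300 J.

39100 J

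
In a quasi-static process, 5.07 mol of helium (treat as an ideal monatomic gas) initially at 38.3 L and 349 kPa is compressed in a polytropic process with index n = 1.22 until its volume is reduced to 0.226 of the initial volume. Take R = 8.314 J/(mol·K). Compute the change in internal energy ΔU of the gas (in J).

T₁ = P₁V₁/(nR) = 349×38.3/(5.07×8.314) = 317 K.
Polytropic n=1.22: T₂ = T₁(V₁/V₂)^(n−1) = 317×(4.42)^0.22 = 440 K; P₂ = P₁(V₁/V₂)^n = 2140 kPa.
For an ideal gas ΔU = nCvΔT with Cv = (3/2)R = 12.5 J/(mol·K).
ΔU = 5.07×12.5×(440−317) = 7760 J.

7760 J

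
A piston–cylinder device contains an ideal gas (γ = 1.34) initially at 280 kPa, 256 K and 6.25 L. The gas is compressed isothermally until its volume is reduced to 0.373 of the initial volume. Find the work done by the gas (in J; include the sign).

n = P₁V₁/(RT₁) = 280×6.25/(8.314×256) = 0.822 mol.
Isothermal: T stays 256 K; PV = const ⇒ V₂ = 2.33 L, P₂ = 751 kPa.
W = nRT ln(V₂/V₁) = 0.822×8.314×256×ln(0.373) = -1730 J.

-1730 J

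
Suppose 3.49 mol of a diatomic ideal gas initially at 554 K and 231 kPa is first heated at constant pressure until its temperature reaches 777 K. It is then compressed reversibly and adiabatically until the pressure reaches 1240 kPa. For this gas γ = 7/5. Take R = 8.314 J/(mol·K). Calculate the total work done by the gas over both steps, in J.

-28300 J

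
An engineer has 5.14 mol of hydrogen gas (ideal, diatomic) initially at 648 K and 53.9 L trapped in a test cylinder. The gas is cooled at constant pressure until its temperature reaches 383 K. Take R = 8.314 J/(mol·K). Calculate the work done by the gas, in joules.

-11300 J

P₁ = nRT₁/V₁ = 5.14×8.314×648/53.9 = 514 kPa.
Isobaric: P stays 514 kPa; V/T = const ⇒ T₂ = 383 K, V₂ = 31.9 L.
W = PΔV = 514×(31.9−53.9) kPa·L = -11300 J.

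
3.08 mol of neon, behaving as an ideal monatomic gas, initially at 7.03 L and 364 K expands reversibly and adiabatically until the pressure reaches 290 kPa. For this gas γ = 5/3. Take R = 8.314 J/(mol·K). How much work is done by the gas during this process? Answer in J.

P₁ = nRT₁/V₁ = 3.08×8.314×364/7.03 = 1330 kPa.
Adiabatic: T₂/T₁ = (P₂/P₁)^((γ−1)/γ) ⇒ T₂ = 364×(0.219)^0.400 = 198 K; V₂ = 17.5 L.
ΔU = nCvΔT = 3.08×12.5×(198−364) = -6370 J.
Q = 0 for an adiabatic process, so W = −ΔU = 6370 J.

6370 J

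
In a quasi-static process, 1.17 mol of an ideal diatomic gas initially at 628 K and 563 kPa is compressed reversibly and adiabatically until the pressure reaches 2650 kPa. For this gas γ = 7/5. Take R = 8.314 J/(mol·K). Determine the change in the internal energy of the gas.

V₁ = nRT₁/P₁ = 1.17×8.314×628/563 = 10.9 L.
Adiabatic: T₂/T₁ = (P₂/P₁)^((γ−1)/γ) ⇒ T₂ = 628×(4.71)^0.286 = 978 K; V₂ = 3.59 L.
For an ideal gas ΔU = nCvΔT with Cv = (5/2)R = 20.8 J/(mol·K).
ΔU = 1.17×20.8×(978−628) = 8500 J.

8500 J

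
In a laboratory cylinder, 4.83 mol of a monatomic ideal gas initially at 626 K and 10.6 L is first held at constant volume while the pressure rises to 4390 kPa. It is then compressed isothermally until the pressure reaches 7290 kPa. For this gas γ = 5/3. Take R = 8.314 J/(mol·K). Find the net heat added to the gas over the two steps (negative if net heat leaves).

8490 J

P₁ = nRT₁/V₁ = 4.83×8.314×626/10.6 = 2370 kPa.
Step 1 — Isochoric: V stays 10.6 L; P/T = const ⇒ T₂ = 1160 K, P₂ = 4390 kPa.
W = 0 (no volume change).
ΔU = nCvΔT = 4.83×12.5×(1160−626) = 32100 J.
Q = ΔU = 32100 J.
State after step 1: P = 4390 kPa, V = 10.6 L, T = 1160 K.
Step 2 — Isothermal: T stays 1160 K; PV = const ⇒ V₂ = 6.38 L, P₂ = 7290 kPa.
ΔU = 0 (ideal gas, T constant).
W = nRT ln(V₂/V₁) = 4.83×8.314×1160×ln(0.602) = -23600 J.
Q = ΔU + W = -23600 J.
Net over both steps: W = -23600 J, Q = 8490 J, ΔU = 32100 J.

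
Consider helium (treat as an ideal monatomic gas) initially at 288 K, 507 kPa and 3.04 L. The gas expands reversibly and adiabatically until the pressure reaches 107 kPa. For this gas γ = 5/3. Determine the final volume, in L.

7.73 L

Adiabatic: T₂/T₁ = (P₂/P₁)^((γ−1)/γ) ⇒ T₂ = 288×(0.211)^0.400 = 155 K; V₂ = 7.73 L.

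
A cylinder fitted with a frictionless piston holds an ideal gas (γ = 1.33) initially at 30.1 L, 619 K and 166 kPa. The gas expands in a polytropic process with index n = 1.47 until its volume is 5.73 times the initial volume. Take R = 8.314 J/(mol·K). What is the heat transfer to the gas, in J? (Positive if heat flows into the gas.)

n = P₁V₁/(RT₁) = 166×30.1/(8.314×619) = 0.971 mol.
Polytropic n=1.47: T₂ = T₁(V₁/V₂)^(n−1) = 619×(0.175)^0.47 = 272 K; P₂ = P₁(V₁/V₂)^n = 12.8 kPa.
W = (P₁V₁−P₂V₂)/(n−1) = (166×30.1−12.8×172)/0.47 = 5950 J.
ΔU = nCvΔT = 0.971×25.2×(272−619) = -8480 J.
Q = ΔU + W = -2520 J.

-2520 J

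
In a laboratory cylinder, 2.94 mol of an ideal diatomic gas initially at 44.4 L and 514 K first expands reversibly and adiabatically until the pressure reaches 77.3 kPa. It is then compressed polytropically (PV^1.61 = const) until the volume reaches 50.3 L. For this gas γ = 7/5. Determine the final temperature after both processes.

P₁ = nRT₁/V₁ = 2.94×8.314×514/44.4 = 283 kPa.
Step 1 — Adiabatic: T₂/T₁ = (P₂/P₁)^((γ−1)/γ) ⇒ T₂ = 514×(0.273)^0.286 = 355 K; V₂ = 112 L.
ΔU = nCvΔT = 2.94×20.8×(355−514) = -9730 J.
Q = 0 for an adiabatic process, so W = −ΔU = 9730 J.
State after step 1: P = 77.3 kPa, V = 112 L, T = 355 K.
Step 2 — Polytropic n=1.61: T₂ = T₁(V₁/V₂)^(n−1) = 355×(2.23)^0.61 = 579 K; P₂ = P₁(V₁/V₂)^n = 281 kPa.
W = (P₁V₁−P₂V₂)/(n−1) = (77.3×112−281×50.3)/0.61 = -8970 J.
ΔU = nCvΔT = 2.94×20.8×(579−355) = 13700 J.
Q = ΔU + W = 4710 J.
Net over both steps: W = 758 J, Q = 4710 J, ΔU = 3950 J.

579 K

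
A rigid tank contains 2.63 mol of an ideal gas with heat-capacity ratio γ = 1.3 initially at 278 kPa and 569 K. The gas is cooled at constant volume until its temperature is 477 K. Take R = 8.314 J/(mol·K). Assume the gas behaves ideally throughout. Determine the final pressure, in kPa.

233 kPa

V₁ = nRT₁/P₁ = 2.63×8.314×569/278 = 44.8 L.
Isochoric: V stays 44.8 L; P/T = const ⇒ T₂ = 477 K, P₂ = 233 kPa.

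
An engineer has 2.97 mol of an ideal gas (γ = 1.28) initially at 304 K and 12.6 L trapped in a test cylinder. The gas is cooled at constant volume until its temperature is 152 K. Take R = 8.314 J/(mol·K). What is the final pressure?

298 kPa

P₁ = nRT₁/V₁ = 2.97×8.314×304/12.6 = 596 kPa.
Isochoric: V stays 12.6 L; P/T = const ⇒ T₂ = 152 K, P₂ = 298 kPa.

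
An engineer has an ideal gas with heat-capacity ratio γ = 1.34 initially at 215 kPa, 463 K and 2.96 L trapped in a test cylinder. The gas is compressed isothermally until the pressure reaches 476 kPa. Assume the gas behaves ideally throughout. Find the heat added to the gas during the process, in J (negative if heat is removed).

n = P₁V₁/(RT₁) = 215×2.96/(8.314×463) = 0.165 mol.
Isothermal: T stays 463 K; PV = const ⇒ V₂ = 1.34 L, P₂ = 476 kPa.
ΔU = 0 (ideal gas, T constant).
W = nRT ln(V₂/V₁) = 0.165×8.314×463×ln(0.452) = -506 J.
Q = ΔU + W = -506 J.

-506 J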